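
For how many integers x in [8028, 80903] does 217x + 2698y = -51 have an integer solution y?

27

gcd(2698, 217):
  2698 = 12×217 + 94
  217 = 2×94 + 29
  94 = 3×29 + 7
  29 = 4×7 + 1
  7 = 7×1
so gcd(2698, 217) = 1.
Back-substitute for Bézout coefficients:
  1 = 29 - 4×7
  ... = 217×(373) + 2698×(-30)
Scale by -51: particular solution (-19023, 1530); reduce x mod 2698: (2561, -206).
General solution: x = 2561 + 2698t, y = -206 - 217t for integer t.
8028 ≤ 2561 + 2698t ≤ 80903 gives t ∈ [3, 29], which is 27 values.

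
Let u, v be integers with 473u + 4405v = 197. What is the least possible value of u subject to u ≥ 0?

494

gcd(4405, 473) = 1.
1 divides 197, so solutions exist.
By Bézout, 473*(-1518) + 4405*(163) = 1.
Scale by 197/1 = 197: (u₀, v₀) = (-299046, 32111).
General solution: u = -299046 + 4405t, v = 32111 - 473t for integer t.
u ≥ 0: smallest is -299046 mod 4405 = 494 (at t = 68), with v = -53.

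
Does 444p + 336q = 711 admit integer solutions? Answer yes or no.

gcd(444, 336) = 12  (444 = 1*336 + 108, 336 = 3*108 + 12, 108 = 9*12).
12 does not divide 711 (remainder 3), so no integer solutions.

no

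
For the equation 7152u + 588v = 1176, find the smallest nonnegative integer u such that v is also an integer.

gcd(7152, 588) = 12.
12 divides 1176, so solutions exist.
By Bézout, 7152×(-6) + 588×(73) = 12.
Scale by 1176/12 = 98: (u₀, v₀) = (-588, 7154).
General solution: u = -588 + 49t, v = 7154 - 596t for integer t.
u ≥ 0: smallest is -588 mod 49 = 0 (at t = 12), with v = 2.

0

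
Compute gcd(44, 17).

1

gcd(44, 17):
  44 = 2×17 + 10
  17 = 1×10 + 7
  10 = 1×7 + 3
  7 = 2×3 + 1
  3 = 3×1
so gcd(44, 17) = 1.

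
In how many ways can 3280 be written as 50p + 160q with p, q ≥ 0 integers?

4

gcd(160, 50) = 10.
By Bézout, 50*(-3) + 160*(1) = 10.
One solution: (8, 18).
General: p = 8 + 16t, q = 18 - 5t.
p ≥ 0 ⇒ t ≥ 0; q ≥ 0 ⇒ t ≤ 3. So t ∈ [0, 3]: 4 solutions.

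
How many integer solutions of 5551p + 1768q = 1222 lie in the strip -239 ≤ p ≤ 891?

gcd(5551, 1768) = 13.
By Bézout, 5551*(43) + 1768*(-135) = 13.
Particular solution: (98, -307).
General solution: p = 98 + 136t, q = -307 - 427t for integer t.
-239 ≤ 98 + 136t ≤ 891 gives t ∈ [-2, 5], which is 8 values.

8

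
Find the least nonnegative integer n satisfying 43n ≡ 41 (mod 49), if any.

34

gcd(49, 43):
  49 = 1·43 + 6
  43 = 7·6 + 1
  6 = 6·1
so gcd(49, 43) = 1.
1 divides 41, so solutions exist.
Back-substitute for Bézout coefficients:
  1 = 43 - 7·6
  ... = 43·(8) + 49·(-7)
So 43·(8) ≡ 1 (mod 49); multiply by 41: n ≡ 328 (mod 49).
Smallest nonnegative: n = 328 mod 49 = 34.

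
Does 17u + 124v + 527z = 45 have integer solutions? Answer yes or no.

yes

gcd(124, 17) = 1  (124 = 7·17 + 5, 17 = 3·5 + 2, 5 = 2·2 + 1, 2 = 2·1).
gcd(1, 527) = 1.
1 divides 45, so integer solutions exist.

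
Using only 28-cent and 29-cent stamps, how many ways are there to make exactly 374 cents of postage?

1

Need nonnegative integers with 28j + 29k = 374.
gcd(28, 29) = 1, and 28·(-1) + 29·(1) = 1.
So (j₀, k₀) = (-374, 374); general j = -374 + 29t, k = 374 - 28t.
j ≥ 0 ⇒ t ≥ 13; k ≥ 0 ⇒ t ≤ 13. That's 1 value of t.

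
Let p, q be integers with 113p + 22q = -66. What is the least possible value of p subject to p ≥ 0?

0

gcd(113, 22) = 1.
1 divides -66, so solutions exist.
By Bézout, 113*(-7) + 22*(36) = 1.
Scale by -66/1 = -66: (p₀, q₀) = (462, -2376).
General solution: p = 462 + 22t, q = -2376 - 113t for integer t.
p ≥ 0: smallest is 462 mod 22 = 0 (at t = -21), with q = -3.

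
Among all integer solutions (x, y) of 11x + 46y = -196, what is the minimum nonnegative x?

24

gcd(46, 11) = 1.
1 divides -196, so solutions exist.
By Bézout, 11*(21) + 46*(-5) = 1.
Scale by -196/1 = -196: (x₀, y₀) = (-4116, 980).
General solution: x = -4116 + 46t, y = 980 - 11t for integer t.
x ≥ 0: smallest is -4116 mod 46 = 24 (at t = 90), with y = -10.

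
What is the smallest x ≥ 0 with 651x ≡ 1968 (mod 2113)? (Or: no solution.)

597

gcd(2113, 651):
  2113 = 3*651 + 160
  651 = 4*160 + 11
  160 = 14*11 + 6
  11 = 1*6 + 5
  6 = 1*5 + 1
  5 = 5*1
so gcd(2113, 651) = 1.
1 divides 1968, so solutions exist.
Back-substitute for Bézout coefficients:
  1 = 6 - 1*5
  ... = 651*(-383) + 2113*(118)
So 651*(-383) ≡ 1 (mod 2113); multiply by 1968: x ≡ -753744 (mod 2113).
Smallest nonnegative: x = -753744 mod 2113 = 597.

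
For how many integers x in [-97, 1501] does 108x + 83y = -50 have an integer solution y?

gcd(108, 83) = 1.
By Bézout, 108*(10) + 83*(-13) = 1.
Particular solution: (81, -106).
General solution: x = 81 + 83t, y = -106 - 108t for integer t.
-97 ≤ 81 + 83t ≤ 1501 gives t ∈ [-2, 17], which is 20 values.

20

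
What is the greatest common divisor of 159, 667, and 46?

gcd(667, 159):
  667 = 4×159 + 31
  159 = 5×31 + 4
  31 = 7×4 + 3
  4 = 1×3 + 1
  3 = 3×1
so gcd(667, 159) = 1.
gcd(1, 46) = 1.

1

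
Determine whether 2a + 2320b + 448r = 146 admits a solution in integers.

gcd(2320, 2) = 2  (2320 = 1160·2).
gcd(2, 448) = 2.
2 divides 146, so integer solutions exist.

yes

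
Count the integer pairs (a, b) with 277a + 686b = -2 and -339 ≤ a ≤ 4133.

gcd(686, 277):
  686 = 2×277 + 132
  277 = 2×132 + 13
  132 = 10×13 + 2
  13 = 6×2 + 1
  2 = 2×1
so gcd(686, 277) = 1.
Back-substitute for Bézout coefficients:
  1 = 13 - 6×2
  ... = 277×(317) + 686×(-128)
Scale by -2: particular solution (-634, 256); reduce a mod 686: (52, -21).
General solution: a = 52 + 686t, b = -21 - 277t for integer t.
-339 ≤ 52 + 686t ≤ 4133 gives t ∈ [0, 5], which is 6 values.

6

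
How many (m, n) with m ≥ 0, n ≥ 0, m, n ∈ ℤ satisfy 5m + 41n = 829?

gcd(41, 5) = 1  (41 = 8·5 + 1, 5 = 5·1).
Back-substituting, 5·(-8) + 41·(1) = 1.
Scale by 829: one solution is (-6632, 829). Reduce m mod 41: (10, 19).
General: m = 10 + 41t, n = 19 - 5t.
m ≥ 0 ⇒ t ≥ 0; n ≥ 0 ⇒ t ≤ 3. So t ∈ [0, 3]: 4 solutions.

4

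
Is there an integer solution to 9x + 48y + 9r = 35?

gcd(48, 9) = 3  (48 = 5×9 + 3, 9 = 3×3).
gcd(3, 9) = 3.
3 does not divide 35 (remainder 2), so no integer solutions.

no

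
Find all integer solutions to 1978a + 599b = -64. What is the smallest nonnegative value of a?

gcd(1978, 599) = 1.
1 divides -64, so solutions exist.
By Bézout, 1978×(139) + 599×(-459) = 1.
Scale by -64/1 = -64: (a₀, b₀) = (-8896, 29376).
General solution: a = -8896 + 599t, b = 29376 - 1978t for integer t.
a ≥ 0: smallest is -8896 mod 599 = 89 (at t = 15), with b = -294.

89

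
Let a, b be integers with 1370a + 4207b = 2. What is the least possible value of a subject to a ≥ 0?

gcd(4207, 1370) = 1  (4207 = 3×1370 + 97, 1370 = 14×97 + 12, 97 = 8×12 + 1, 12 = 12×1).
1 divides 2, so solutions exist.
Back-substituting, 1370×(-347) + 4207×(113) = 1.
Scale by 2/1 = 2: (a₀, b₀) = (-694, 226).
General solution: a = -694 + 4207t, b = 226 - 1370t for integer t.
a ≥ 0: smallest is -694 mod 4207 = 3513 (at t = 1), with b = -1144.

3513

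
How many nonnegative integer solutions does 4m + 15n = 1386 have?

23

gcd(15, 4) = 1.
By Bézout, 4×(4) + 15×(-1) = 1.
One solution: (9, 90).
General: m = 9 + 15t, n = 90 - 4t.
m ≥ 0 ⇒ t ≥ 0; n ≥ 0 ⇒ t ≤ 22. So t ∈ [0, 22]: 23 solutions.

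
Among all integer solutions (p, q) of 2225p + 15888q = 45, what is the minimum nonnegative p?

6141

gcd(15888, 2225) = 1  (15888 = 7·2225 + 313, 2225 = 7·313 + 34, 313 = 9·34 + 7, 34 = 4·7 + 6, 7 = 1·6 + 1, 6 = 6·1).
1 divides 45, so solutions exist.
Back-substituting, 2225·(-2335) + 15888·(327) = 1.
Scale by 45/1 = 45: (p₀, q₀) = (-105075, 14715).
General solution: p = -105075 + 15888t, q = 14715 - 2225t for integer t.
p ≥ 0: smallest is -105075 mod 15888 = 6141 (at t = 7), with q = -860.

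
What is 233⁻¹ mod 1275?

gcd(1275, 233) = 1.
By Bézout, 233×(197) + 1275×(-36) = 1.
So 233×197 ≡ 1 (mod 1275), and 197 mod 1275 = 197.

197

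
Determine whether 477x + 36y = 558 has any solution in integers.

yes

gcd(477, 36) = 9  (477 = 13×36 + 9, 36 = 4×9).
9 divides 558, so integer solutions exist.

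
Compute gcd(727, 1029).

1

gcd(1029, 727):
  1029 = 1×727 + 302
  727 = 2×302 + 123
  302 = 2×123 + 56
  123 = 2×56 + 11
  56 = 5×11 + 1
  11 = 11×1
so gcd(1029, 727) = 1.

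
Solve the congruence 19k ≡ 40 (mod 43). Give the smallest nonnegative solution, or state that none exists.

gcd(43, 19) = 1  (43 = 2×19 + 5, 19 = 3×5 + 4, 5 = 1×4 + 1, 4 = 4×1).
1 divides 40, so solutions exist.
Back-substituting, 19×(-9) + 43×(4) = 1.
So 19×(-9) ≡ 1 (mod 43); multiply by 40: k ≡ -360 (mod 43).
Smallest nonnegative: k = -360 mod 43 = 27.

27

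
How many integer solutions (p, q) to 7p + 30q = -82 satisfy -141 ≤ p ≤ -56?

gcd(30, 7):
  30 = 4×7 + 2
  7 = 3×2 + 1
  2 = 2×1
so gcd(30, 7) = 1.
Back-substitute for Bézout coefficients:
  1 = 7 - 3×2
  ... = 7×(13) + 30×(-3)
Scale by -82: particular solution (-1066, 246); reduce p mod 30: (14, -6).
General solution: p = 14 + 30t, q = -6 - 7t for integer t.
-141 ≤ 14 + 30t ≤ -56 gives t ∈ [-5, -3], which is 3 values.

3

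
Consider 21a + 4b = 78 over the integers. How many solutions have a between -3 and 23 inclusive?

7

gcd(21, 4):
  21 = 5·4 + 1
  4 = 4·1
so gcd(21, 4) = 1.
Back-substitute for Bézout coefficients:
  1 = 21 - 5·4
  ... = 21·(1) + 4·(-5)
Scale by 78: particular solution (78, -390); reduce a mod 4: (2, 9).
General solution: a = 2 + 4t, b = 9 - 21t for integer t.
-3 ≤ 2 + 4t ≤ 23 gives t ∈ [-1, 5], which is 7 values.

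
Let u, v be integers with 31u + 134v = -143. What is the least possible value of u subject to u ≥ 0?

17

gcd(134, 31):
  134 = 4·31 + 10
  31 = 3·10 + 1
  10 = 10·1
so gcd(134, 31) = 1.
1 divides -143, so solutions exist.
Back-substitute for Bézout coefficients:
  1 = 31 - 3·10
  ... = 31·(13) + 134·(-3)
Scale by -143/1 = -143: (u₀, v₀) = (-1859, 429).
General solution: u = -1859 + 134t, v = 429 - 31t for integer t.
u ≥ 0: smallest is -1859 mod 134 = 17 (at t = 14), with v = -5.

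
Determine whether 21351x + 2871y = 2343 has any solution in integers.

gcd(21351, 2871) = 33.
33 divides 2343, so integer solutions exist.

yes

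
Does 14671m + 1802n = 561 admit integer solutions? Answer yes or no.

gcd(14671, 1802) = 17  (14671 = 8*1802 + 255, 1802 = 7*255 + 17, 255 = 15*17).
17 divides 561, so integer solutions exist.

yes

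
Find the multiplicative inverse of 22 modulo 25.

8

gcd(25, 22) = 1  (25 = 1×22 + 3, 22 = 7×3 + 1, 3 = 3×1).
Back-substituting, 22×(8) + 25×(-7) = 1.
So 22×8 ≡ 1 (mod 25), and 8 mod 25 = 8.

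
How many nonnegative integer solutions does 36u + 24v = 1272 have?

gcd(36, 24):
  36 = 1·24 + 12
  24 = 2·12
so gcd(36, 24) = 12.
Back-substitute for Bézout coefficients:
  12 = 36 - 1·24
  ... = 36·(1) + 24·(-1)
Scale by 106: one solution is (106, -106). Reduce u mod 2: (0, 53).
General: u = 0 + 2t, v = 53 - 3t.
u ≥ 0 ⇒ t ≥ 0; v ≥ 0 ⇒ t ≤ 17. So t ∈ [0, 17]: 18 solutions.

18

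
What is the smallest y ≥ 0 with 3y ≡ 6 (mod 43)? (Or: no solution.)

2

gcd(43, 3) = 1  (43 = 14*3 + 1, 3 = 3*1).
1 divides 6, so solutions exist.
Back-substituting, 3*(-14) + 43*(1) = 1.
So 3*(-14) ≡ 1 (mod 43); multiply by 6: y ≡ -84 (mod 43).
Smallest nonnegative: y = -84 mod 43 = 2.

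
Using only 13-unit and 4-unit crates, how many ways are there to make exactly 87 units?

1

Need nonnegative integers with 13j + 4k = 87.
gcd(13, 4) = 1, and 13·(1) + 4·(-3) = 1.
So (j₀, k₀) = (87, -261); general j = 87 + 4t, k = -261 - 13t.
j ≥ 0 ⇒ t ≥ -21; k ≥ 0 ⇒ t ≤ -21. That's 1 value of t.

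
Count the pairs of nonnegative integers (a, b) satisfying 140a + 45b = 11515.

gcd(140, 45) = 5.
By Bézout, 140*(1) + 45*(-3) = 5.
One solution: (8, 231).
General: a = 8 + 9t, b = 231 - 28t.
a ≥ 0 ⇒ t ≥ 0; b ≥ 0 ⇒ t ≤ 8. So t ∈ [0, 8]: 9 solutions.

9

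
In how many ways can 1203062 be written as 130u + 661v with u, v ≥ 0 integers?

gcd(661, 130) = 1.
By Bézout, 130×(300) + 661×(-59) = 1.
One solution: (41, 1812).
General: u = 41 + 661t, v = 1812 - 130t.
u ≥ 0 ⇒ t ≥ 0; v ≥ 0 ⇒ t ≤ 13. So t ∈ [0, 13]: 14 solutions.

14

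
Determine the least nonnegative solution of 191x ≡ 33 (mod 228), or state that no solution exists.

147

gcd(228, 191) = 1.
1 divides 33, so solutions exist.
By Bézout, 191*(-37) + 228*(31) = 1.
So 191*(-37) ≡ 1 (mod 228); multiply by 33: x ≡ -1221 (mod 228).
Smallest nonnegative: x = -1221 mod 228 = 147.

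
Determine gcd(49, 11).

gcd(49, 11):
  49 = 4×11 + 5
  11 = 2×5 + 1
  5 = 5×1
so gcd(49, 11) = 1.

1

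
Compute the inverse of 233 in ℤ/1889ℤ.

1662

gcd(1889, 233):
  1889 = 8×233 + 25
  233 = 9×25 + 8
  25 = 3×8 + 1
  8 = 8×1
so gcd(1889, 233) = 1.
Back-substitute for Bézout coefficients:
  1 = 25 - 3×8
  ... = 233×(-227) + 1889×(28)
So 233×-227 ≡ 1 (mod 1889), and -227 mod 1889 = 1662.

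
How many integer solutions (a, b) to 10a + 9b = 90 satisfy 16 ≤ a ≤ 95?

9

gcd(10, 9) = 1.
By Bézout, 10×(1) + 9×(-1) = 1.
Particular solution: (0, 10).
General solution: a = 0 + 9t, b = 10 - 10t for integer t.
16 ≤ 0 + 9t ≤ 95 gives t ∈ [2, 10], which is 9 values.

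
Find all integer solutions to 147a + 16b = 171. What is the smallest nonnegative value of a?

gcd(147, 16):
  147 = 9*16 + 3
  16 = 5*3 + 1
  3 = 3*1
so gcd(147, 16) = 1.
1 divides 171, so solutions exist.
Back-substitute for Bézout coefficients:
  1 = 16 - 5*3
  ... = 147*(-5) + 16*(46)
Scale by 171/1 = 171: (a₀, b₀) = (-855, 7866).
General solution: a = -855 + 16t, b = 7866 - 147t for integer t.
a ≥ 0: smallest is -855 mod 16 = 9 (at t = 54), with b = -72.

9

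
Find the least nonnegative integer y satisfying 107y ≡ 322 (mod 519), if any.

425

gcd(519, 107):
  519 = 4·107 + 91
  107 = 1·91 + 16
  91 = 5·16 + 11
  16 = 1·11 + 5
  11 = 2·5 + 1
  5 = 5·1
so gcd(519, 107) = 1.
1 divides 322, so solutions exist.
Back-substitute for Bézout coefficients:
  1 = 11 - 2·5
  ... = 107·(-97) + 519·(20)
So 107·(-97) ≡ 1 (mod 519); multiply by 322: y ≡ -31234 (mod 519).
Smallest nonnegative: y = -31234 mod 519 = 425.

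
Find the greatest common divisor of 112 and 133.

7

gcd(133, 112):
  133 = 1*112 + 21
  112 = 5*21 + 7
  21 = 3*7
so gcd(133, 112) = 7.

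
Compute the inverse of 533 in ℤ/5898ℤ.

3707

gcd(5898, 533) = 1.
By Bézout, 533*(-2191) + 5898*(198) = 1.
So 533*-2191 ≡ 1 (mod 5898), and -2191 mod 5898 = 3707.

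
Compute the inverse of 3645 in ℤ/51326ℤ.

45257

gcd(51326, 3645) = 1.
By Bézout, 3645·(-6069) + 51326·(431) = 1.
So 3645·-6069 ≡ 1 (mod 51326), and -6069 mod 51326 = 45257.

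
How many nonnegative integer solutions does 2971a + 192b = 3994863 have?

7

gcd(2971, 192) = 1  (2971 = 15×192 + 91, 192 = 2×91 + 10, 91 = 9×10 + 1, 10 = 10×1).
Back-substituting, 2971×(19) + 192×(-294) = 1.
Scale by 3994863: one solution is (75902397, -1174489722). Reduce a mod 192: (189, 17882).
General: a = 189 + 192t, b = 17882 - 2971t.
a ≥ 0 ⇒ t ≥ 0; b ≥ 0 ⇒ t ≤ 6. So t ∈ [0, 6]: 7 solutions.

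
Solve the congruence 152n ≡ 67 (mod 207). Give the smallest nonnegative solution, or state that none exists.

59

gcd(207, 152):
  207 = 1*152 + 55
  152 = 2*55 + 42
  55 = 1*42 + 13
  42 = 3*13 + 3
  13 = 4*3 + 1
  3 = 3*1
so gcd(207, 152) = 1.
1 divides 67, so solutions exist.
Back-substitute for Bézout coefficients:
  1 = 13 - 4*3
  ... = 152*(-64) + 207*(47)
So 152*(-64) ≡ 1 (mod 207); multiply by 67: n ≡ -4288 (mod 207).
Smallest nonnegative: n = -4288 mod 207 = 59.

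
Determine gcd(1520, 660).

20

gcd(1520, 660):
  1520 = 2×660 + 200
  660 = 3×200 + 60
  200 = 3×60 + 20
  60 = 3×20
so gcd(1520, 660) = 20.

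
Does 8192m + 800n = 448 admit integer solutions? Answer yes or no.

yes

gcd(8192, 800) = 32.
32 divides 448, so integer solutions exist.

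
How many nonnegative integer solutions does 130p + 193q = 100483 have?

gcd(193, 130) = 1  (193 = 1·130 + 63, 130 = 2·63 + 4, 63 = 15·4 + 3, 4 = 1·3 + 1, 3 = 3·1).
Back-substituting, 130·(49) + 193·(-33) = 1.
Scale by 100483: one solution is (4923667, -3315939). Reduce p mod 193: (44, 491).
General: p = 44 + 193t, q = 491 - 130t.
p ≥ 0 ⇒ t ≥ 0; q ≥ 0 ⇒ t ≤ 3. So t ∈ [0, 3]: 4 solutions.

4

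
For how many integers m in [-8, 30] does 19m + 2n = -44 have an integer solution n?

20

gcd(19, 2):
  19 = 9×2 + 1
  2 = 2×1
so gcd(19, 2) = 1.
Back-substitute for Bézout coefficients:
  1 = 19 - 9×2
  ... = 19×(1) + 2×(-9)
Scale by -44: particular solution (-44, 396); reduce m mod 2: (0, -22).
General solution: m = 0 + 2t, n = -22 - 19t for integer t.
-8 ≤ 0 + 2t ≤ 30 gives t ∈ [-4, 15], which is 20 values.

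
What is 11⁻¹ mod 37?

gcd(37, 11):
  37 = 3×11 + 4
  11 = 2×4 + 3
  4 = 1×3 + 1
  3 = 3×1
so gcd(37, 11) = 1.
Back-substitute for Bézout coefficients:
  1 = 4 - 1×3
  ... = 11×(-10) + 37×(3)
So 11×-10 ≡ 1 (mod 37), and -10 mod 37 = 27.

27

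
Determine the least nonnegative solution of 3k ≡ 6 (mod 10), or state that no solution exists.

2

gcd(10, 3) = 1.
1 divides 6, so solutions exist.
By Bézout, 3·(-3) + 10·(1) = 1.
So 3·(-3) ≡ 1 (mod 10); multiply by 6: k ≡ -18 (mod 10).
Smallest nonnegative: k = -18 mod 10 = 2.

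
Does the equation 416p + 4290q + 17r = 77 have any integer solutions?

gcd(4290, 416) = 26.
gcd(26, 17) = 1.
1 divides 77, so integer solutions exist.

yes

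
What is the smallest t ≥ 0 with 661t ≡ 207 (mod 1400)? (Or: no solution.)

gcd(1400, 661):
  1400 = 2·661 + 78
  661 = 8·78 + 37
  78 = 2·37 + 4
  37 = 9·4 + 1
  4 = 4·1
so gcd(1400, 661) = 1.
1 divides 207, so solutions exist.
Back-substitute for Bézout coefficients:
  1 = 37 - 9·4
  ... = 661·(341) + 1400·(-161)
So 661·(341) ≡ 1 (mod 1400); multiply by 207: t ≡ 70587 (mod 1400).
Smallest nonnegative: t = 70587 mod 1400 = 587.

587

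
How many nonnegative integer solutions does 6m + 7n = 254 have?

gcd(7, 6) = 1  (7 = 1*6 + 1, 6 = 6*1).
Back-substituting, 6*(-1) + 7*(1) = 1.
Scale by 254: one solution is (-254, 254). Reduce m mod 7: (5, 32).
General: m = 5 + 7t, n = 32 - 6t.
m ≥ 0 ⇒ t ≥ 0; n ≥ 0 ⇒ t ≤ 5. So t ∈ [0, 5]: 6 solutions.

6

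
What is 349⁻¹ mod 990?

gcd(990, 349):
  990 = 2×349 + 292
  349 = 1×292 + 57
  292 = 5×57 + 7
  57 = 8×7 + 1
  7 = 7×1
so gcd(990, 349) = 1.
Back-substitute for Bézout coefficients:
  1 = 57 - 8×7
  ... = 349×(139) + 990×(-49)
So 349×139 ≡ 1 (mod 990), and 139 mod 990 = 139.

139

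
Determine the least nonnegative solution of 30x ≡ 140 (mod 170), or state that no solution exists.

16

gcd(170, 30):
  170 = 5×30 + 20
  30 = 1×20 + 10
  20 = 2×10
so gcd(170, 30) = 10.
10 divides 140, so solutions exist.
Back-substitute for Bézout coefficients:
  10 = 30 - 1×20
  ... = 30×(6) + 170×(-1)
So 30×(6) ≡ 10 (mod 170); multiply by 14: x ≡ 84 (mod 17).
Smallest nonnegative: x = 84 mod 17 = 16.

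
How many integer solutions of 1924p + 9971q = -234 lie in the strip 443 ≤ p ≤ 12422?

gcd(9971, 1924) = 13.
By Bézout, 1924·(-57) + 9971·(11) = 13.
Particular solution: (259, -50).
General solution: p = 259 + 767t, q = -50 - 148t for integer t.
443 ≤ 259 + 767t ≤ 12422 gives t ∈ [1, 15], which is 15 values.

15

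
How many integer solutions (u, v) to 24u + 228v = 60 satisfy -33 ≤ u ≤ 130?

9

gcd(228, 24) = 12  (228 = 9×24 + 12, 24 = 2×12).
Back-substituting, 24×(-9) + 228×(1) = 12.
Scale by 5: particular solution (-45, 5); reduce u mod 19: (12, -1).
General solution: u = 12 + 19t, v = -1 - 2t for integer t.
-33 ≤ 12 + 19t ≤ 130 gives t ∈ [-2, 6], which is 9 values.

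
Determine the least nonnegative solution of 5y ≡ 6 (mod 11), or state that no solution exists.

10

gcd(11, 5) = 1  (11 = 2*5 + 1, 5 = 5*1).
1 divides 6, so solutions exist.
Back-substituting, 5*(-2) + 11*(1) = 1.
So 5*(-2) ≡ 1 (mod 11); multiply by 6: y ≡ -12 (mod 11).
Smallest nonnegative: y = -12 mod 11 = 10.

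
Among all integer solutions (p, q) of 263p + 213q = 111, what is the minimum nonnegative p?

15

gcd(263, 213) = 1.
1 divides 111, so solutions exist.
By Bézout, 263×(98) + 213×(-121) = 1.
Scale by 111/1 = 111: (p₀, q₀) = (10878, -13431).
General solution: p = 10878 + 213t, q = -13431 - 263t for integer t.
p ≥ 0: smallest is 10878 mod 213 = 15 (at t = -51), with q = -18.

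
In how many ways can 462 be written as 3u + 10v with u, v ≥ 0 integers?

16

gcd(10, 3):
  10 = 3×3 + 1
  3 = 3×1
so gcd(10, 3) = 1.
Back-substitute for Bézout coefficients:
  1 = 10 - 3×3
  ... = 3×(-3) + 10×(1)
Scale by 462: one solution is (-1386, 462). Reduce u mod 10: (4, 45).
General: u = 4 + 10t, v = 45 - 3t.
u ≥ 0 ⇒ t ≥ 0; v ≥ 0 ⇒ t ≤ 15. So t ∈ [0, 15]: 16 solutions.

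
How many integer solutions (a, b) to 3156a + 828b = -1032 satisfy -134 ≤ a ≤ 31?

gcd(3156, 828) = 12.
By Bézout, 3156·(-16) + 828·(61) = 12.
Particular solution: (65, -249).
General solution: a = 65 + 69t, b = -249 - 263t for integer t.
-134 ≤ 65 + 69t ≤ 31 gives t ∈ [-2, -1], which is 2 values.

2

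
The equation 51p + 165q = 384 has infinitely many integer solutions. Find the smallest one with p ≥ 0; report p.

14

gcd(165, 51):
  165 = 3×51 + 12
  51 = 4×12 + 3
  12 = 4×3
so gcd(165, 51) = 3.
3 divides 384, so solutions exist.
Back-substitute for Bézout coefficients:
  3 = 51 - 4×12
  ... = 51×(13) + 165×(-4)
Scale by 384/3 = 128: (p₀, q₀) = (1664, -512).
General solution: p = 1664 + 55t, q = -512 - 17t for integer t.
p ≥ 0: smallest is 1664 mod 55 = 14 (at t = -30), with q = -2.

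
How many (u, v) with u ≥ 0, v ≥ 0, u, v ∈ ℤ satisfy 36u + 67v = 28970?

gcd(67, 36) = 1  (67 = 1*36 + 31, 36 = 1*31 + 5, 31 = 6*5 + 1, 5 = 5*1).
Back-substituting, 36*(-13) + 67*(7) = 1.
Scale by 28970: one solution is (-376610, 202790). Reduce u mod 67: (64, 398).
General: u = 64 + 67t, v = 398 - 36t.
u ≥ 0 ⇒ t ≥ 0; v ≥ 0 ⇒ t ≤ 11. So t ∈ [0, 11]: 12 solutions.

12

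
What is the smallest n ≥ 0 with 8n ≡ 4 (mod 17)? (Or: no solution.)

gcd(17, 8):
  17 = 2·8 + 1
  8 = 8·1
so gcd(17, 8) = 1.
1 divides 4, so solutions exist.
Back-substitute for Bézout coefficients:
  1 = 17 - 2·8
  ... = 8·(-2) + 17·(1)
So 8·(-2) ≡ 1 (mod 17); multiply by 4: n ≡ -8 (mod 17).
Smallest nonnegative: n = -8 mod 17 = 9.

9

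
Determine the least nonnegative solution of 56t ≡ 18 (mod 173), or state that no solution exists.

93

gcd(173, 56) = 1.
1 divides 18, so solutions exist.
By Bézout, 56×(34) + 173×(-11) = 1.
So 56×(34) ≡ 1 (mod 173); multiply by 18: t ≡ 612 (mod 173).
Smallest nonnegative: t = 612 mod 173 = 93.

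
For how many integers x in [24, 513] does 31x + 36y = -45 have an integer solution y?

14

gcd(36, 31) = 1  (36 = 1*31 + 5, 31 = 6*5 + 1, 5 = 5*1).
Back-substituting, 31*(7) + 36*(-6) = 1.
Scale by -45: particular solution (-315, 270); reduce x mod 36: (9, -9).
General solution: x = 9 + 36t, y = -9 - 31t for integer t.
24 ≤ 9 + 36t ≤ 513 gives t ∈ [1, 14], which is 14 values.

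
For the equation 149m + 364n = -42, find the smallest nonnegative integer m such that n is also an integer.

gcd(364, 149):
  364 = 2·149 + 66
  149 = 2·66 + 17
  66 = 3·17 + 15
  17 = 1·15 + 2
  15 = 7·2 + 1
  2 = 2·1
so gcd(364, 149) = 1.
1 divides -42, so solutions exist.
Back-substitute for Bézout coefficients:
  1 = 15 - 7·2
  ... = 149·(-171) + 364·(70)
Scale by -42/1 = -42: (m₀, n₀) = (7182, -2940).
General solution: m = 7182 + 364t, n = -2940 - 149t for integer t.
m ≥ 0: smallest is 7182 mod 364 = 266 (at t = -19), with n = -109.

266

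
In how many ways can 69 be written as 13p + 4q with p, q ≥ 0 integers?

2

gcd(13, 4) = 1.
By Bézout, 13*(1) + 4*(-3) = 1.
One solution: (1, 14).
General: p = 1 + 4t, q = 14 - 13t.
p ≥ 0 ⇒ t ≥ 0; q ≥ 0 ⇒ t ≤ 1. So t ∈ [0, 1]: 2 solutions.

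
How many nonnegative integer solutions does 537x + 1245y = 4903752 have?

22

gcd(1245, 537):
  1245 = 2·537 + 171
  537 = 3·171 + 24
  171 = 7·24 + 3
  24 = 8·3
so gcd(1245, 537) = 3.
Back-substitute for Bézout coefficients:
  3 = 171 - 7·24
  ... = 537·(-51) + 1245·(22)
Scale by 1634584: one solution is (-83363784, 35960848). Reduce x mod 415: (171, 3865).
General: x = 171 + 415t, y = 3865 - 179t.
x ≥ 0 ⇒ t ≥ 0; y ≥ 0 ⇒ t ≤ 21. So t ∈ [0, 21]: 22 solutions.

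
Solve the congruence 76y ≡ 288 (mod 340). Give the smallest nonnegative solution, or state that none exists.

53

gcd(340, 76):
  340 = 4*76 + 36
  76 = 2*36 + 4
  36 = 9*4
so gcd(340, 76) = 4.
4 divides 288, so solutions exist.
Back-substitute for Bézout coefficients:
  4 = 76 - 2*36
  ... = 76*(9) + 340*(-2)
So 76*(9) ≡ 4 (mod 340); multiply by 72: y ≡ 648 (mod 85).
Smallest nonnegative: y = 648 mod 85 = 53.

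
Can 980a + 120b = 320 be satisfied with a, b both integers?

yes

gcd(980, 120) = 20.
20 divides 320, so integer solutions exist.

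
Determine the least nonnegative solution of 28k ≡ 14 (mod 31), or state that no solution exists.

gcd(31, 28) = 1  (31 = 1·28 + 3, 28 = 9·3 + 1, 3 = 3·1).
1 divides 14, so solutions exist.
Back-substituting, 28·(10) + 31·(-9) = 1.
So 28·(10) ≡ 1 (mod 31); multiply by 14: k ≡ 140 (mod 31).
Smallest nonnegative: k = 140 mod 31 = 16.

16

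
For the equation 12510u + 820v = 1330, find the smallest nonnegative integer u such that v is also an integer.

61

gcd(12510, 820):
  12510 = 15×820 + 210
  820 = 3×210 + 190
  210 = 1×190 + 20
  190 = 9×20 + 10
  20 = 2×10
so gcd(12510, 820) = 10.
10 divides 1330, so solutions exist.
Back-substitute for Bézout coefficients:
  10 = 190 - 9×20
  ... = 12510×(-39) + 820×(595)
Scale by 1330/10 = 133: (u₀, v₀) = (-5187, 79135).
General solution: u = -5187 + 82t, v = 79135 - 1251t for integer t.
u ≥ 0: smallest is -5187 mod 82 = 61 (at t = 64), with v = -929.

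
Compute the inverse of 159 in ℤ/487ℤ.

438

gcd(487, 159) = 1  (487 = 3*159 + 10, 159 = 15*10 + 9, 10 = 1*9 + 1, 9 = 9*1).
Back-substituting, 159*(-49) + 487*(16) = 1.
So 159*-49 ≡ 1 (mod 487), and -49 mod 487 = 438.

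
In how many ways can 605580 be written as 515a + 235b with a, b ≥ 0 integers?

gcd(515, 235) = 5  (515 = 2·235 + 45, 235 = 5·45 + 10, 45 = 4·10 + 5, 10 = 2·5).
Back-substituting, 515·(21) + 235·(-46) = 5.
Scale by 121116: one solution is (2543436, -5571336). Reduce a mod 47: (31, 2509).
General: a = 31 + 47t, b = 2509 - 103t.
a ≥ 0 ⇒ t ≥ 0; b ≥ 0 ⇒ t ≤ 24. So t ∈ [0, 24]: 25 solutions.

25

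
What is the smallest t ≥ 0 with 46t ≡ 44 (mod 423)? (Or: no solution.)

332

gcd(423, 46):
  423 = 9×46 + 9
  46 = 5×9 + 1
  9 = 9×1
so gcd(423, 46) = 1.
1 divides 44, so solutions exist.
Back-substitute for Bézout coefficients:
  1 = 46 - 5×9
  ... = 46×(46) + 423×(-5)
So 46×(46) ≡ 1 (mod 423); multiply by 44: t ≡ 2024 (mod 423).
Smallest nonnegative: t = 2024 mod 423 = 332.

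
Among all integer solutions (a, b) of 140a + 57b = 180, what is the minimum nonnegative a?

gcd(140, 57):
  140 = 2*57 + 26
  57 = 2*26 + 5
  26 = 5*5 + 1
  5 = 5*1
so gcd(140, 57) = 1.
1 divides 180, so solutions exist.
Back-substitute for Bézout coefficients:
  1 = 26 - 5*5
  ... = 140*(11) + 57*(-27)
Scale by 180/1 = 180: (a₀, b₀) = (1980, -4860).
General solution: a = 1980 + 57t, b = -4860 - 140t for integer t.
a ≥ 0: smallest is 1980 mod 57 = 42 (at t = -34), with b = -100.

42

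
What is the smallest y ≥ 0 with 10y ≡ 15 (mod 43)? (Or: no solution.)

gcd(43, 10) = 1  (43 = 4·10 + 3, 10 = 3·3 + 1, 3 = 3·1).
1 divides 15, so solutions exist.
Back-substituting, 10·(13) + 43·(-3) = 1.
So 10·(13) ≡ 1 (mod 43); multiply by 15: y ≡ 195 (mod 43).
Smallest nonnegative: y = 195 mod 43 = 23.

23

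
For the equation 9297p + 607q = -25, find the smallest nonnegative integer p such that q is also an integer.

gcd(9297, 607) = 1  (9297 = 15*607 + 192, 607 = 3*192 + 31, 192 = 6*31 + 6, 31 = 5*6 + 1, 6 = 6*1).
1 divides -25, so solutions exist.
Back-substituting, 9297*(-98) + 607*(1501) = 1.
Scale by -25/1 = -25: (p₀, q₀) = (2450, -37525).
General solution: p = 2450 + 607t, q = -37525 - 9297t for integer t.
p ≥ 0: smallest is 2450 mod 607 = 22 (at t = -4), with q = -337.

22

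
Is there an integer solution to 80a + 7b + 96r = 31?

gcd(80, 7):
  80 = 11·7 + 3
  7 = 2·3 + 1
  3 = 3·1
so gcd(80, 7) = 1.
gcd(1, 96) = 1.
1 divides 31, so integer solutions exist.

yes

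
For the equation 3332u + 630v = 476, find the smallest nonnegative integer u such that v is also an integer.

gcd(3332, 630):
  3332 = 5*630 + 182
  630 = 3*182 + 84
  182 = 2*84 + 14
  84 = 6*14
so gcd(3332, 630) = 14.
14 divides 476, so solutions exist.
Back-substitute for Bézout coefficients:
  14 = 182 - 2*84
  ... = 3332*(7) + 630*(-37)
Scale by 476/14 = 34: (u₀, v₀) = (238, -1258).
General solution: u = 238 + 45t, v = -1258 - 238t for integer t.
u ≥ 0: smallest is 238 mod 45 = 13 (at t = -5), with v = -68.

13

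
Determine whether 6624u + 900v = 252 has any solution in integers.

gcd(6624, 900) = 36  (6624 = 7×900 + 324, 900 = 2×324 + 252, 324 = 1×252 + 72, 252 = 3×72 + 36, 72 = 2×36).
36 divides 252, so integer solutions exist.

yes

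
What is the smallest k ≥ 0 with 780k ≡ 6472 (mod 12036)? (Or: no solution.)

gcd(12036, 780):
  12036 = 15*780 + 336
  780 = 2*336 + 108
  336 = 3*108 + 12
  108 = 9*12
so gcd(12036, 780) = 12.
12 does not divide 6472, so the congruence has no solution.

no solution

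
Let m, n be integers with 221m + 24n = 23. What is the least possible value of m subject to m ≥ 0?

19

gcd(221, 24):
  221 = 9*24 + 5
  24 = 4*5 + 4
  5 = 1*4 + 1
  4 = 4*1
so gcd(221, 24) = 1.
1 divides 23, so solutions exist.
Back-substitute for Bézout coefficients:
  1 = 5 - 1*4
  ... = 221*(5) + 24*(-46)
Scale by 23/1 = 23: (m₀, n₀) = (115, -1058).
General solution: m = 115 + 24t, n = -1058 - 221t for integer t.
m ≥ 0: smallest is 115 mod 24 = 19 (at t = -4), with n = -174.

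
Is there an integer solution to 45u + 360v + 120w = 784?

gcd(360, 45) = 45  (360 = 8×45).
gcd(45, 120) = 15.
15 does not divide 784 (remainder 4), so no integer solutions.

no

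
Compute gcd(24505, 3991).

13

gcd(24505, 3991) = 13  (24505 = 6*3991 + 559, 3991 = 7*559 + 78, 559 = 7*78 + 13, 78 = 6*13).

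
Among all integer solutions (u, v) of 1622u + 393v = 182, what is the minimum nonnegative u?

208

gcd(1622, 393) = 1.
1 divides 182, so solutions exist.
By Bézout, 1622×(-55) + 393×(227) = 1.
Scale by 182/1 = 182: (u₀, v₀) = (-10010, 41314).
General solution: u = -10010 + 393t, v = 41314 - 1622t for integer t.
u ≥ 0: smallest is -10010 mod 393 = 208 (at t = 26), with v = -858.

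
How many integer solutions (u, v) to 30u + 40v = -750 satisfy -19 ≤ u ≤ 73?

gcd(40, 30) = 10.
By Bézout, 30·(-1) + 40·(1) = 10.
Particular solution: (3, -21).
General solution: u = 3 + 4t, v = -21 - 3t for integer t.
-19 ≤ 3 + 4t ≤ 73 gives t ∈ [-5, 17], which is 23 values.

23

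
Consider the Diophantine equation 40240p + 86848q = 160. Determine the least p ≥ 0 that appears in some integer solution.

gcd(86848, 40240):
  86848 = 2·40240 + 6368
  40240 = 6·6368 + 2032
  6368 = 3·2032 + 272
  2032 = 7·272 + 128
  272 = 2·128 + 16
  128 = 8·16
so gcd(86848, 40240) = 16.
16 divides 160, so solutions exist.
Back-substitute for Bézout coefficients:
  16 = 272 - 2·128
  ... = 40240·(-641) + 86848·(297)
Scale by 160/16 = 10: (p₀, q₀) = (-6410, 2970).
General solution: p = -6410 + 5428t, q = 2970 - 2515t for integer t.
p ≥ 0: smallest is -6410 mod 5428 = 4446 (at t = 2), with q = -2060.

4446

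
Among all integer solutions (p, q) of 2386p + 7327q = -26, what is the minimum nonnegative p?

5073

gcd(7327, 2386) = 1  (7327 = 3×2386 + 169, 2386 = 14×169 + 20, 169 = 8×20 + 9, 20 = 2×9 + 2, 9 = 4×2 + 1, 2 = 2×1).
1 divides -26, so solutions exist.
Back-substituting, 2386×(-3295) + 7327×(1073) = 1.
Scale by -26/1 = -26: (p₀, q₀) = (85670, -27898).
General solution: p = 85670 + 7327t, q = -27898 - 2386t for integer t.
p ≥ 0: smallest is 85670 mod 7327 = 5073 (at t = -11), with q = -1652.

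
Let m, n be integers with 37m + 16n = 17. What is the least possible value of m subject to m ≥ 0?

gcd(37, 16) = 1  (37 = 2*16 + 5, 16 = 3*5 + 1, 5 = 5*1).
1 divides 17, so solutions exist.
Back-substituting, 37*(-3) + 16*(7) = 1.
Scale by 17/1 = 17: (m₀, n₀) = (-51, 119).
General solution: m = -51 + 16t, n = 119 - 37t for integer t.
m ≥ 0: smallest is -51 mod 16 = 13 (at t = 4), with n = -29.

13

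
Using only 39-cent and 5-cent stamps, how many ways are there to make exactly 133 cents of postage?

Need nonnegative integers with 39j + 5k = 133.
gcd(39, 5) = 1, and 39·(-1) + 5·(8) = 1.
So (j₀, k₀) = (-133, 1064); general j = -133 + 5t, k = 1064 - 39t.
j ≥ 0 ⇒ t ≥ 27; k ≥ 0 ⇒ t ≤ 27. That's 1 value of t.

1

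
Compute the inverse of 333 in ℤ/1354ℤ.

gcd(1354, 333):
  1354 = 4×333 + 22
  333 = 15×22 + 3
  22 = 7×3 + 1
  3 = 3×1
so gcd(1354, 333) = 1.
Back-substitute for Bézout coefficients:
  1 = 22 - 7×3
  ... = 333×(-431) + 1354×(106)
So 333×-431 ≡ 1 (mod 1354), and -431 mod 1354 = 923.

923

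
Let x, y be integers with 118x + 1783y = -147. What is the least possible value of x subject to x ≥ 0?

1404

gcd(1783, 118):
  1783 = 15*118 + 13
  118 = 9*13 + 1
  13 = 13*1
so gcd(1783, 118) = 1.
1 divides -147, so solutions exist.
Back-substitute for Bézout coefficients:
  1 = 118 - 9*13
  ... = 118*(136) + 1783*(-9)
Scale by -147/1 = -147: (x₀, y₀) = (-19992, 1323).
General solution: x = -19992 + 1783t, y = 1323 - 118t for integer t.
x ≥ 0: smallest is -19992 mod 1783 = 1404 (at t = 12), with y = -93.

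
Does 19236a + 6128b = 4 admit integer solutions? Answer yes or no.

yes

gcd(19236, 6128):
  19236 = 3·6128 + 852
  6128 = 7·852 + 164
  852 = 5·164 + 32
  164 = 5·32 + 4
  32 = 8·4
so gcd(19236, 6128) = 4.
4 divides 4, so integer solutions exist.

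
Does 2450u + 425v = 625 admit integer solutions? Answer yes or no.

yes

gcd(2450, 425) = 25.
25 divides 625, so integer solutions exist.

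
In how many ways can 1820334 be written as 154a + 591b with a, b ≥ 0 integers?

gcd(591, 154) = 1.
By Bézout, 154×(142) + 591×(-37) = 1.
One solution: (576, 2930).
General: a = 576 + 591t, b = 2930 - 154t.
a ≥ 0 ⇒ t ≥ 0; b ≥ 0 ⇒ t ≤ 19. So t ∈ [0, 19]: 20 solutions.

20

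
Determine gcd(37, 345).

gcd(345, 37):
  345 = 9×37 + 12
  37 = 3×12 + 1
  12 = 12×1
so gcd(345, 37) = 1.

1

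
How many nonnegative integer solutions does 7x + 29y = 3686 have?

18

gcd(29, 7) = 1  (29 = 4×7 + 1, 7 = 7×1).
Back-substituting, 7×(-4) + 29×(1) = 1.
Scale by 3686: one solution is (-14744, 3686). Reduce x mod 29: (17, 123).
General: x = 17 + 29t, y = 123 - 7t.
x ≥ 0 ⇒ t ≥ 0; y ≥ 0 ⇒ t ≤ 17. So t ∈ [0, 17]: 18 solutions.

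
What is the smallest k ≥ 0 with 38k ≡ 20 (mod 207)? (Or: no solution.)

55

gcd(207, 38) = 1.
1 divides 20, so solutions exist.
By Bézout, 38×(-49) + 207×(9) = 1.
So 38×(-49) ≡ 1 (mod 207); multiply by 20: k ≡ -980 (mod 207).
Smallest nonnegative: k = -980 mod 207 = 55.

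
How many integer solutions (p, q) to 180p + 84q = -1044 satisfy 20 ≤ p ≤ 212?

27

gcd(180, 84) = 12  (180 = 2×84 + 12, 84 = 7×12).
Back-substituting, 180×(1) + 84×(-2) = 12.
Scale by -87: particular solution (-87, 174); reduce p mod 7: (4, -21).
General solution: p = 4 + 7t, q = -21 - 15t for integer t.
20 ≤ 4 + 7t ≤ 212 gives t ∈ [3, 29], which is 27 values.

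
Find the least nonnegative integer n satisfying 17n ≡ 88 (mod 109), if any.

gcd(109, 17):
  109 = 6·17 + 7
  17 = 2·7 + 3
  7 = 2·3 + 1
  3 = 3·1
so gcd(109, 17) = 1.
1 divides 88, so solutions exist.
Back-substitute for Bézout coefficients:
  1 = 7 - 2·3
  ... = 17·(-32) + 109·(5)
So 17·(-32) ≡ 1 (mod 109); multiply by 88: n ≡ -2816 (mod 109).
Smallest nonnegative: n = -2816 mod 109 = 18.

18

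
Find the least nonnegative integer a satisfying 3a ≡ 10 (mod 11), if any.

7

gcd(11, 3) = 1.
1 divides 10, so solutions exist.
By Bézout, 3×(4) + 11×(-1) = 1.
So 3×(4) ≡ 1 (mod 11); multiply by 10: a ≡ 40 (mod 11).
Smallest nonnegative: a = 40 mod 11 = 7.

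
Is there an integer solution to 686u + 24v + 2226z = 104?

gcd(686, 24):
  686 = 28×24 + 14
  24 = 1×14 + 10
  14 = 1×10 + 4
  10 = 2×4 + 2
  4 = 2×2
so gcd(686, 24) = 2.
gcd(2, 2226) = 2.
2 divides 104, so integer solutions exist.

yes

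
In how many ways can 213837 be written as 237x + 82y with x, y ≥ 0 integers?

11

gcd(237, 82) = 1.
By Bézout, 237·(9) + 82·(-26) = 1.
One solution: (75, 2391).
General: x = 75 + 82t, y = 2391 - 237t.
x ≥ 0 ⇒ t ≥ 0; y ≥ 0 ⇒ t ≤ 10. So t ∈ [0, 10]: 11 solutions.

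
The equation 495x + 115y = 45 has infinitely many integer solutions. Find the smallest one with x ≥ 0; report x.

gcd(495, 115) = 5  (495 = 4×115 + 35, 115 = 3×35 + 10, 35 = 3×10 + 5, 10 = 2×5).
5 divides 45, so solutions exist.
Back-substituting, 495×(10) + 115×(-43) = 5.
Scale by 45/5 = 9: (x₀, y₀) = (90, -387).
General solution: x = 90 + 23t, y = -387 - 99t for integer t.
x ≥ 0: smallest is 90 mod 23 = 21 (at t = -3), with y = -90.

21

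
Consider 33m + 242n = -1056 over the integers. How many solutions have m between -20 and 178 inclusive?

gcd(242, 33) = 11.
By Bézout, 33×(-7) + 242×(1) = 11.
Particular solution: (12, -6).
General solution: m = 12 + 22t, n = -6 - 3t for integer t.
-20 ≤ 12 + 22t ≤ 178 gives t ∈ [-1, 7], which is 9 values.

9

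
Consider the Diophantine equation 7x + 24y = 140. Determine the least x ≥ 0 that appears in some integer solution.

gcd(24, 7):
  24 = 3·7 + 3
  7 = 2·3 + 1
  3 = 3·1
so gcd(24, 7) = 1.
1 divides 140, so solutions exist.
Back-substitute for Bézout coefficients:
  1 = 7 - 2·3
  ... = 7·(7) + 24·(-2)
Scale by 140/1 = 140: (x₀, y₀) = (980, -280).
General solution: x = 980 + 24t, y = -280 - 7t for integer t.
x ≥ 0: smallest is 980 mod 24 = 20 (at t = -40), with y = 0.

20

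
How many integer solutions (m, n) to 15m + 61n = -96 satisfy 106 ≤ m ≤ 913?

gcd(61, 15) = 1  (61 = 4×15 + 1, 15 = 15×1).
Back-substituting, 15×(-4) + 61×(1) = 1.
Scale by -96: particular solution (384, -96); reduce m mod 61: (18, -6).
General solution: m = 18 + 61t, n = -6 - 15t for integer t.
106 ≤ 18 + 61t ≤ 913 gives t ∈ [2, 14], which is 13 values.

13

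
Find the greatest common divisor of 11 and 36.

1

gcd(36, 11):
  36 = 3·11 + 3
  11 = 3·3 + 2
  3 = 1·2 + 1
  2 = 2·1
so gcd(36, 11) = 1.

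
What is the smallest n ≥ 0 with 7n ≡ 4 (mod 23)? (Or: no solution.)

gcd(23, 7) = 1.
1 divides 4, so solutions exist.
By Bézout, 7*(10) + 23*(-3) = 1.
So 7*(10) ≡ 1 (mod 23); multiply by 4: n ≡ 40 (mod 23).
Smallest nonnegative: n = 40 mod 23 = 17.

17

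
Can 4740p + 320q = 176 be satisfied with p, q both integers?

no

gcd(4740, 320):
  4740 = 14×320 + 260
  320 = 1×260 + 60
  260 = 4×60 + 20
  60 = 3×20
so gcd(4740, 320) = 20.
20 does not divide 176 (remainder 16), so no integer solutions.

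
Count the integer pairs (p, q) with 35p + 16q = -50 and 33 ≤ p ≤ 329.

18

gcd(35, 16) = 1  (35 = 2*16 + 3, 16 = 5*3 + 1, 3 = 3*1).
Back-substituting, 35*(-5) + 16*(11) = 1.
Scale by -50: particular solution (250, -550); reduce p mod 16: (10, -25).
General solution: p = 10 + 16t, q = -25 - 35t for integer t.
33 ≤ 10 + 16t ≤ 329 gives t ∈ [2, 19], which is 18 values.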